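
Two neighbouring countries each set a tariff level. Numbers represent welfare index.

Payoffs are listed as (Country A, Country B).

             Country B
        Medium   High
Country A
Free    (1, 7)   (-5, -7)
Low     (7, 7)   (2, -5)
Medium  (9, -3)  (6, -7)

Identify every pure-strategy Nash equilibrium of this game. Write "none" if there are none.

(Free, Medium): Country A can switch to Low (1 → 7). Not NE.
(Free, High): Country A can switch to Low (-5 → 2). Not NE.
(Low, Medium): Country A can switch to Medium (7 → 9). Not NE.
(Low, High): Country A can switch to Medium (2 → 6). Not NE.
(Medium, Medium): Country A gets 9, best alternative 7; Country B gets -3, best alternative -7. No profitable deviation — NE.
(Medium, High): Country B can switch to Medium (-7 → -3). Not NE.

(Medium, Medium)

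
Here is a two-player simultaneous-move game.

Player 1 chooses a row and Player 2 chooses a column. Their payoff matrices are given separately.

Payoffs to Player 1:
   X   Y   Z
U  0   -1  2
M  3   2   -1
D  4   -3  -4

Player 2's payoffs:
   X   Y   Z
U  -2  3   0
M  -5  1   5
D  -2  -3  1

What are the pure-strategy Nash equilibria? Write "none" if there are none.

Player 1 against X: payoffs 0, 3, 4 → best response D.
Player 1 against Y: payoffs -1, 2, -3 → best response M.
Player 1 against Z: payoffs 2, -1, -4 → best response U.
Player 2 against U: payoffs -2, 3, 0 → best response Y.
Player 2 against M: payoffs -5, 1, 5 → best response Z.
Player 2 against D: payoffs -2, -3, 1 → best response Z.
No profile is a mutual best response for all players.

none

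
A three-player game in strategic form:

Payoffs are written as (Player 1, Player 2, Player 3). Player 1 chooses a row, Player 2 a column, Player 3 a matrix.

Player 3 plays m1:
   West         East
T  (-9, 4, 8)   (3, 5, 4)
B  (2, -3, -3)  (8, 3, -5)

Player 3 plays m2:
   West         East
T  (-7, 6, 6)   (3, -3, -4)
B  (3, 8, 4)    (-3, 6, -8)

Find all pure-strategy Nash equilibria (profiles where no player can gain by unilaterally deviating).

The pure Nash equilibria are (B, West, m2); (B, East, m1).

Mark each player's best response to every combination of opponents' strategies; a profile where every player is best-responding is a pure Nash equilibrium.
Player 1 against (West, m1): payoffs -9, 2 → best response B.
Player 1 against (West, m2): payoffs -7, 3 → best response B.
Player 1 against (East, m1): payoffs 3, 8 → best response B.
Player 1 against (East, m2): payoffs 3, -3 → best response T.
Player 2 against (T, m1): payoffs 4, 5 → best response East.
Player 2 against (T, m2): payoffs 6, -3 → best response West.
Player 2 against (B, m1): payoffs -3, 3 → best response East.
Player 2 against (B, m2): payoffs 8, 6 → best response West.
Player 3 against (T, West): payoffs 8, 6 → best response m1.
Player 3 against (T, East): payoffs 4, -4 → best response m1.
Player 3 against (B, West): payoffs -3, 4 → best response m2.
Player 3 against (B, East): payoffs -5, -8 → best response m1.
Mutual best responses: (B, West, m2); (B, East, m1).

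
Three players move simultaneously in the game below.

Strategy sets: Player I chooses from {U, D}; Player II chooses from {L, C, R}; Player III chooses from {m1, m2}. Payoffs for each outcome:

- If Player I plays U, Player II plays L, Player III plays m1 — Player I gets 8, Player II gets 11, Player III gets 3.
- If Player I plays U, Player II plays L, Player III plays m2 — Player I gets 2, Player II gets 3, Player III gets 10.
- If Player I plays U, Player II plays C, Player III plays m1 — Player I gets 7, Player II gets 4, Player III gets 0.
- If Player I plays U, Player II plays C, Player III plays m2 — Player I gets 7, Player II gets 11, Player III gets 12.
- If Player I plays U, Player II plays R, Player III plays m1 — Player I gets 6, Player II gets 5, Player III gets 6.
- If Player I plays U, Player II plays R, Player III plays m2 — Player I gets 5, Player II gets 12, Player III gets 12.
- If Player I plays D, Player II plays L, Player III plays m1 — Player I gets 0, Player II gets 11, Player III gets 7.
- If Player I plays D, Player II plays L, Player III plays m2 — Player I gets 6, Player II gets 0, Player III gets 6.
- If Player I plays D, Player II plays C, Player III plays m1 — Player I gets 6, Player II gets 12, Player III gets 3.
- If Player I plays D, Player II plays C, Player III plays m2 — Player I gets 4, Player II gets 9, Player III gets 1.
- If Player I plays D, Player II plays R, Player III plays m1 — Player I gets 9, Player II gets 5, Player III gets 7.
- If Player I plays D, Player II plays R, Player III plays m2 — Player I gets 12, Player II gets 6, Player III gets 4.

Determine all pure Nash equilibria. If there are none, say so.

none

Player I against (L, m1): payoffs 8, 0 → best response U.
Player I against (L, m2): payoffs 2, 6 → best response D.
Player I against (C, m1): payoffs 7, 6 → best response U.
Player I against (C, m2): payoffs 7, 4 → best response U.
Player I against (R, m1): payoffs 6, 9 → best response D.
Player I against (R, m2): payoffs 5, 12 → best response D.
Player II against (U, m1): payoffs 11, 4, 5 → best response L.
Player II against (U, m2): payoffs 3, 11, 12 → best response R.
Player II against (D, m1): payoffs 11, 12, 5 → best response C.
Player II against (D, m2): payoffs 0, 9, 6 → best response C.
Player III against (U, L): payoffs 3, 10 → best response m2.
Player III against (U, C): payoffs 0, 12 → best response m2.
Player III against (U, R): payoffs 6, 12 → best response m2.
Player III against (D, L): payoffs 7, 6 → best response m1.
Player III against (D, C): payoffs 3, 1 → best response m1.
Player III against (D, R): payoffs 7, 4 → best response m1.
No profile is a mutual best response for all players.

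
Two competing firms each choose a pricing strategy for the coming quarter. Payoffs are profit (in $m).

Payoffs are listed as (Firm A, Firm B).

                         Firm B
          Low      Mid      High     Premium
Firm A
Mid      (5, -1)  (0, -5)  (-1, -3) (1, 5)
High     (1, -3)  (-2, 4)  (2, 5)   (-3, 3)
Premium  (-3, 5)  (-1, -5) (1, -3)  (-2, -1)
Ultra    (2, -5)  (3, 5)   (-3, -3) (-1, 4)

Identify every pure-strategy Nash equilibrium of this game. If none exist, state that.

Firm A against Low: payoffs 5, 1, -3, 2 → best response Mid.
Firm A against Mid: payoffs 0, -2, -1, 3 → best response Ultra.
Firm A against High: payoffs -1, 2, 1, -3 → best response High.
Firm A against Premium: payoffs 1, -3, -2, -1 → best response Mid.
Firm B against Mid: payoffs -1, -5, -3, 5 → best response Premium.
Firm B against High: payoffs -3, 4, 5, 3 → best response High.
Firm B against Premium: payoffs 5, -5, -3, -1 → best response Low.
Firm B against Ultra: payoffs -5, 5, -3, 4 → best response Mid.
Mutual best responses: (Mid, Premium); (High, High); (Ultra, Mid).

(Mid, Premium), (High, High), (Ultra, Mid)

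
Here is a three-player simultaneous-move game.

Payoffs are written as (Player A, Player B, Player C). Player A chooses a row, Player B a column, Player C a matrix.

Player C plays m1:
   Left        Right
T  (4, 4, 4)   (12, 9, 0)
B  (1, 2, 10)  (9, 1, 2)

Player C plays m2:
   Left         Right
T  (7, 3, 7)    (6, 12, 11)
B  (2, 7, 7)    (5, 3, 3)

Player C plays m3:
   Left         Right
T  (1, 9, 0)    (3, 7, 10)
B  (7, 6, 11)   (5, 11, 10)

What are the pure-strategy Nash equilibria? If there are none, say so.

(T, Right, m2); (B, Right, m3)

(T, Left, m1): Player B can switch to Right (4 → 9). Not NE.
(T, Left, m2): Player B can switch to Right (3 → 12). Not NE.
(T, Left, m3): Player A can switch to B (1 → 7). Not NE.
(T, Right, m1): Player C can switch to m2 (0 → 11). Not NE.
(T, Right, m2): Player A gets 6, best alternative 5; Player B gets 12, best alternative 3; Player C gets 11, best alternative 10. No profitable deviation — NE.
(T, Right, m3): Player A can switch to B (3 → 5). Not NE.
(B, Left, m1): Player A can switch to T (1 → 4). Not NE.
(B, Left, m2): Player A can switch to T (2 → 7). Not NE.
(B, Left, m3): Player B can switch to Right (6 → 11). Not NE.
(B, Right, m1): Player A can switch to T (9 → 12). Not NE.
(B, Right, m2): Player A can switch to T (5 → 6). Not NE.
(B, Right, m3): Player A gets 5, best alternative 3; Player B gets 11, best alternative 6; Player C gets 10, best alternative 3. No profitable deviation — NE.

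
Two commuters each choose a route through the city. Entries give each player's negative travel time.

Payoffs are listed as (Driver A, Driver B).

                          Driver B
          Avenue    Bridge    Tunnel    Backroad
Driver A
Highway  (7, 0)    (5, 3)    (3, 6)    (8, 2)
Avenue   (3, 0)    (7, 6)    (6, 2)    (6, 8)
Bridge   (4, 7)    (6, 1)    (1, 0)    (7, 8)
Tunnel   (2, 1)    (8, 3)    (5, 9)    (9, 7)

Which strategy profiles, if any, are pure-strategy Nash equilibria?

For each player, find the best response to each opponent profile; mutual best responses are the pure NE.
Driver A against Avenue: payoffs 7, 3, 4, 2 → best response Highway.
Driver A against Bridge: payoffs 5, 7, 6, 8 → best response Tunnel.
Driver A against Tunnel: payoffs 3, 6, 1, 5 → best response Avenue.
Driver A against Backroad: payoffs 8, 6, 7, 9 → best response Tunnel.
Driver B against Highway: payoffs 0, 3, 6, 2 → best response Tunnel.
Driver B against Avenue: payoffs 0, 6, 2, 8 → best response Backroad.
Driver B against Bridge: payoffs 7, 1, 0, 8 → best response Backroad.
Driver B against Tunnel: payoffs 1, 3, 9, 7 → best response Tunnel.
No profile is a mutual best response for all players.

There is no pure-strategy Nash equilibrium.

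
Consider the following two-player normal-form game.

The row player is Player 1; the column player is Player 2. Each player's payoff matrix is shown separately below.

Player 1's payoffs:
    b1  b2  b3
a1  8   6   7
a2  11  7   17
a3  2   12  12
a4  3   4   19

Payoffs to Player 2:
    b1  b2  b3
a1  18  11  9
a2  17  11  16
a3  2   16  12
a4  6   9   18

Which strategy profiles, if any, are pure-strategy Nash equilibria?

Player 1 against b1: payoffs 8, 11, 2, 3 → best response a2.
Player 1 against b2: payoffs 6, 7, 12, 4 → best response a3.
Player 1 against b3: payoffs 7, 17, 12, 19 → best response a4.
Player 2 against a1: payoffs 18, 11, 9 → best response b1.
Player 2 against a2: payoffs 17, 11, 16 → best response b1.
Player 2 against a3: payoffs 2, 16, 12 → best response b2.
Player 2 against a4: payoffs 6, 9, 18 → best response b3.
Mutual best responses: (a2, b1); (a3, b2); (a4, b3).

(a2, b1); (a3, b2); (a4, b3)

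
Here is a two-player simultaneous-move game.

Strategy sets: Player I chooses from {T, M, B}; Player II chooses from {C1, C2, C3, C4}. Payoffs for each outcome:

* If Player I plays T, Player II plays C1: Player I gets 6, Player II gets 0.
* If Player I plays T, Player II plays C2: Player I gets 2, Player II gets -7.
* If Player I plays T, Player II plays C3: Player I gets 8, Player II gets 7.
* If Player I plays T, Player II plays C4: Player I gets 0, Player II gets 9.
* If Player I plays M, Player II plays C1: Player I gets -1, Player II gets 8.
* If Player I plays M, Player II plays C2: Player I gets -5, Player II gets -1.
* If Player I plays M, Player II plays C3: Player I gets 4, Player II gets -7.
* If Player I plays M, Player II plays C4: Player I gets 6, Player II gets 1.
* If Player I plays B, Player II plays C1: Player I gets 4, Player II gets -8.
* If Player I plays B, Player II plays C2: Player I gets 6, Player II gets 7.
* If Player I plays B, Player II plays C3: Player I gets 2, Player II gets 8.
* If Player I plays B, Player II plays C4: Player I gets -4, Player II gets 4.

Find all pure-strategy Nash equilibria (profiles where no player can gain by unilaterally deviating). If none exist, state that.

none

Mark each player's best response to every combination of opponents' strategies; a profile where every player is best-responding is a pure Nash equilibrium.
Player I against C1: payoffs 6, -1, 4 → best response T.
Player I against C2: payoffs 2, -5, 6 → best response B.
Player I against C3: payoffs 8, 4, 2 → best response T.
Player I against C4: payoffs 0, 6, -4 → best response M.
Player II against T: payoffs 0, -7, 7, 9 → best response C4.
Player II against M: payoffs 8, -1, -7, 1 → best response C1.
Player II against B: payoffs -8, 7, 8, 4 → best response C3.
No profile is a mutual best response for all players.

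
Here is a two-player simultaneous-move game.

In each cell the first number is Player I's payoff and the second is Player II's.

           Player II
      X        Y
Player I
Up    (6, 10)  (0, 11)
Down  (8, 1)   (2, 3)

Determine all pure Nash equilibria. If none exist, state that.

(Down, Y)

Player I against X: payoffs 6, 8 → best response Down.
Player I against Y: payoffs 0, 2 → best response Down.
Player II against Up: payoffs 10, 11 → best response Y.
Player II against Down: payoffs 1, 3 → best response Y.
Mutual best responses: (Down, Y).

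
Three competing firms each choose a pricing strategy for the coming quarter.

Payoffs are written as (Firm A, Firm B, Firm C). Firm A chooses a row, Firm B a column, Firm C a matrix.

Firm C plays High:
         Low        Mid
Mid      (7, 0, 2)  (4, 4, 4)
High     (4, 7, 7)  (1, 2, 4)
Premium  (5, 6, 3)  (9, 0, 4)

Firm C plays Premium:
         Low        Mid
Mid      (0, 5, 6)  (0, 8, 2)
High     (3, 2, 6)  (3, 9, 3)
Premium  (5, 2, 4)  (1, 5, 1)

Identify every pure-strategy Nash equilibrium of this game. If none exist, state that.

No pure-strategy Nash equilibrium.

Mark each player's best response to every combination of opponents' strategies; a profile where every player is best-responding is a pure Nash equilibrium.
Firm A against (Low, High): payoffs 7, 4, 5 → best response Mid.
Firm A against (Low, Premium): payoffs 0, 3, 5 → best response Premium.
Firm A against (Mid, High): payoffs 4, 1, 9 → best response Premium.
Firm A against (Mid, Premium): payoffs 0, 3, 1 → best response High.
Firm B against (Mid, High): payoffs 0, 4 → best response Mid.
Firm B against (Mid, Premium): payoffs 5, 8 → best response Mid.
Firm B against (High, High): payoffs 7, 2 → best response Low.
Firm B against (High, Premium): payoffs 2, 9 → best response Mid.
Firm B against (Premium, High): payoffs 6, 0 → best response Low.
Firm B against (Premium, Premium): payoffs 2, 5 → best response Mid.
Firm C against (Mid, Low): payoffs 2, 6 → best response Premium.
Firm C against (Mid, Mid): payoffs 4, 2 → best response High.
Firm C against (High, Low): payoffs 7, 6 → best response High.
Firm C against (High, Mid): payoffs 4, 3 → best response High.
Firm C against (Premium, Low): payoffs 3, 4 → best response Premium.
Firm C against (Premium, Mid): payoffs 4, 1 → best response High.
No profile is a mutual best response for all players.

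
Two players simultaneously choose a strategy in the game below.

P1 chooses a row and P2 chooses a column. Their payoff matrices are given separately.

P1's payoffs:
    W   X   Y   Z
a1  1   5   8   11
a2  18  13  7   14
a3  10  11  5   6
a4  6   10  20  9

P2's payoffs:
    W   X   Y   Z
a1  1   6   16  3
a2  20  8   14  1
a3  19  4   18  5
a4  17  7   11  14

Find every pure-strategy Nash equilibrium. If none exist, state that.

P1 against W: payoffs 1, 18, 10, 6 → best response a2.
P1 against X: payoffs 5, 13, 11, 10 → best response a2.
P1 against Y: payoffs 8, 7, 5, 20 → best response a4.
P1 against Z: payoffs 11, 14, 6, 9 → best response a2.
P2 against a1: payoffs 1, 6, 16, 3 → best response Y.
P2 against a2: payoffs 20, 8, 14, 1 → best response W.
P2 against a3: payoffs 19, 4, 18, 5 → best response W.
P2 against a4: payoffs 17, 7, 11, 14 → best response W.
Mutual best responses: (a2, W).

Pure NE: (a2, W)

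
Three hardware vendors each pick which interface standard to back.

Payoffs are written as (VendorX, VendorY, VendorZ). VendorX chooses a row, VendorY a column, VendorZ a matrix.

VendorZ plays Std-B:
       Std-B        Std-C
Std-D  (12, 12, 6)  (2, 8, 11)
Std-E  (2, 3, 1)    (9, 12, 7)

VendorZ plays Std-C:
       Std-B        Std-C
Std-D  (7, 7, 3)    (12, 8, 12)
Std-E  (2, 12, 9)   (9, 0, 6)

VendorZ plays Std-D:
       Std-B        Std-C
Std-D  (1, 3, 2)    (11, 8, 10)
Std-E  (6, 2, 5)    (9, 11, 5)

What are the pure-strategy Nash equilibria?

For each strategy profile, look for a profitable unilateral deviation.
(Std-D, Std-B, Std-B): VendorX gets 12, best alternative 2; VendorY gets 12, best alternative 8; VendorZ gets 6, best alternative 3. No profitable deviation — NE.
(Std-D, Std-B, Std-C): VendorY can switch to Std-C (7 → 8). Not NE.
(Std-D, Std-B, Std-D): VendorX can switch to Std-E (1 → 6). Not NE.
(Std-D, Std-C, Std-B): VendorX can switch to Std-E (2 → 9). Not NE.
(Std-D, Std-C, Std-C): VendorX gets 12, best alternative 9; VendorY gets 8, best alternative 7; VendorZ gets 12, best alternative 11. No profitable deviation — NE.
(Std-D, Std-C, Std-D): VendorZ can switch to Std-B (10 → 11). Not NE.
(Std-E, Std-B, Std-B): VendorX can switch to Std-D (2 → 12). Not NE.
(Std-E, Std-B, Std-C): VendorX can switch to Std-D (2 → 7). Not NE.
(Std-E, Std-B, Std-D): VendorY can switch to Std-C (2 → 11). Not NE.
(Std-E, Std-C, Std-B): VendorX gets 9, best alternative 2; VendorY gets 12, best alternative 3; VendorZ gets 7, best alternative 6. No profitable deviation — NE.
(Std-E, Std-C, Std-C): VendorX can switch to Std-D (9 → 12). Not NE.
(Std-E, Std-C, Std-D): VendorX can switch to Std-D (9 → 11). Not NE.

(Std-D, Std-B, Std-B); (Std-D, Std-C, Std-C); (Std-E, Std-C, Std-B)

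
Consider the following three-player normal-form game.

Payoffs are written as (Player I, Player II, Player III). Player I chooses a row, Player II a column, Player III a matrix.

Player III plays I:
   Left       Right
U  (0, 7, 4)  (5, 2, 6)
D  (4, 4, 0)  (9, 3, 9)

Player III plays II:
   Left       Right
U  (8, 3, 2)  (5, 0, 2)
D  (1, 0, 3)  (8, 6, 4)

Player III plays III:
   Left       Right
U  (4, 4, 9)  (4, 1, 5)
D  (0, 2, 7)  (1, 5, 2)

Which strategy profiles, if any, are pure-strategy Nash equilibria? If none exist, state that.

The unique pure-strategy Nash equilibrium is (U, Left, III).

Player I against (Left, I): payoffs 0, 4 → best response D.
Player I against (Left, II): payoffs 8, 1 → best response U.
Player I against (Left, III): payoffs 4, 0 → best response U.
Player I against (Right, I): payoffs 5, 9 → best response D.
Player I against (Right, II): payoffs 5, 8 → best response D.
Player I against (Right, III): payoffs 4, 1 → best response U.
Player II against (U, I): payoffs 7, 2 → best response Left.
Player II against (U, II): payoffs 3, 0 → best response Left.
Player II against (U, III): payoffs 4, 1 → best response Left.
Player II against (D, I): payoffs 4, 3 → best response Left.
Player II against (D, II): payoffs 0, 6 → best response Right.
Player II against (D, III): payoffs 2, 5 → best response Right.
Player III against (U, Left): payoffs 4, 2, 9 → best response III.
Player III against (U, Right): payoffs 6, 2, 5 → best response I.
Player III against (D, Left): payoffs 0, 3, 7 → best response III.
Player III against (D, Right): payoffs 9, 4, 2 → best response I.
Mutual best responses: (U, Left, III).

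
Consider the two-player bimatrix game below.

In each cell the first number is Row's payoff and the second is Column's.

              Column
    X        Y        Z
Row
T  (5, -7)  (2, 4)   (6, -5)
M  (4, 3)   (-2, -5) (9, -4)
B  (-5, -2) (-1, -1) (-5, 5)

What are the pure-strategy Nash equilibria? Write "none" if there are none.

(T, X): Column can switch to Y (-7 → 4). Not NE.
(T, Y): Row gets 2, best alternative -1; Column gets 4, best alternative -5. No profitable deviation — NE.
(T, Z): Row can switch to M (6 → 9). Not NE.
(M, X): Row can switch to T (4 → 5). Not NE.
(M, Y): Row can switch to T (-2 → 2). Not NE.
(M, Z): Column can switch to X (-4 → 3). Not NE.
(B, X): Row can switch to T (-5 → 5). Not NE.
(B, Y): Row can switch to T (-1 → 2). Not NE.
(B, Z): Row can switch to T (-5 → 6). Not NE.

The unique pure-strategy Nash equilibrium is (T, Y).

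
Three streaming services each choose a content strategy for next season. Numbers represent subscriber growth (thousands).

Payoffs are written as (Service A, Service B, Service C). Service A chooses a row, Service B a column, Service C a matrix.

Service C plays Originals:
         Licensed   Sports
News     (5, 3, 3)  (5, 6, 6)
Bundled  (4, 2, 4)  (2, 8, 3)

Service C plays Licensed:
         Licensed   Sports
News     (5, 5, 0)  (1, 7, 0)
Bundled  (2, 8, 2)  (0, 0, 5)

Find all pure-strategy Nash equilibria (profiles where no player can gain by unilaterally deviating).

For each strategy profile, look for a profitable unilateral deviation.
(News, Licensed, Originals): Service B can switch to Sports (3 → 6). Not NE.
(News, Licensed, Licensed): Service B can switch to Sports (5 → 7). Not NE.
(News, Sports, Originals): Service A gets 5, best alternative 2; Service B gets 6, best alternative 3; Service C gets 6, best alternative 0. No profitable deviation — NE.
(News, Sports, Licensed): Service C can switch to Originals (0 → 6). Not NE.
(Bundled, Licensed, Originals): Service A can switch to News (4 → 5). Not NE.
(Bundled, Licensed, Licensed): Service A can switch to News (2 → 5). Not NE.
(Bundled, Sports, Originals): Service A can switch to News (2 → 5). Not NE.
(Bundled, Sports, Licensed): Service A can switch to News (0 → 1). Not NE.

(News, Sports, Originals)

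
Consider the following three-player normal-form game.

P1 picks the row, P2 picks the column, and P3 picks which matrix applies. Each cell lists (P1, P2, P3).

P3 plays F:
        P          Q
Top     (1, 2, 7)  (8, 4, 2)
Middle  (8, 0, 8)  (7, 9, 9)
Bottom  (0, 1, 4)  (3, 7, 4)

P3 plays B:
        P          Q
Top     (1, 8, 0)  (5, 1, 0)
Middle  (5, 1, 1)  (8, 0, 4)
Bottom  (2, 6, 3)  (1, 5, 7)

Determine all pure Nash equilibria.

(Top, Q, F)

P1 against (P, F): payoffs 1, 8, 0 → best response Middle.
P1 against (P, B): payoffs 1, 5, 2 → best response Middle.
P1 against (Q, F): payoffs 8, 7, 3 → best response Top.
P1 against (Q, B): payoffs 5, 8, 1 → best response Middle.
P2 against (Top, F): payoffs 2, 4 → best response Q.
P2 against (Top, B): payoffs 8, 1 → best response P.
P2 against (Middle, F): payoffs 0, 9 → best response Q.
P2 against (Middle, B): payoffs 1, 0 → best response P.
P2 against (Bottom, F): payoffs 1, 7 → best response Q.
P2 against (Bottom, B): payoffs 6, 5 → best response P.
P3 against (Top, P): payoffs 7, 0 → best response F.
P3 against (Top, Q): payoffs 2, 0 → best response F.
P3 against (Middle, P): payoffs 8, 1 → best response F.
P3 against (Middle, Q): payoffs 9, 4 → best response F.
P3 against (Bottom, P): payoffs 4, 3 → best response F.
P3 against (Bottom, Q): payoffs 4, 7 → best response B.
Mutual best responses: (Top, Q, F).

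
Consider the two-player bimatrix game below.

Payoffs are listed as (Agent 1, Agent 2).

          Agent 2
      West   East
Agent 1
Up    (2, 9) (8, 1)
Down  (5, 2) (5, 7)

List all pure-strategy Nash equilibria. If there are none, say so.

No pure-strategy Nash equilibrium.

(Up, West): Agent 1 can switch to Down (2 → 5). Not NE.
(Up, East): Agent 2 can switch to West (1 → 9). Not NE.
(Down, West): Agent 2 can switch to East (2 → 7). Not NE.
(Down, East): Agent 1 can switch to Up (5 → 8). Not NE.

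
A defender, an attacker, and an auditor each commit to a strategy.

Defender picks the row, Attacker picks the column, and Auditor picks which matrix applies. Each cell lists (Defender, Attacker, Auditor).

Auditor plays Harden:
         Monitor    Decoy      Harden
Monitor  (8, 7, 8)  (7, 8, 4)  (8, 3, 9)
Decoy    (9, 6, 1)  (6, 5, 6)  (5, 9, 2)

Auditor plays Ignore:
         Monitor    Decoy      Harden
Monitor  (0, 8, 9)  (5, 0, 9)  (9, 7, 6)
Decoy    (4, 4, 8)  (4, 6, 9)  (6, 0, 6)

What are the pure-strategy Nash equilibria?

For each strategy profile, look for a profitable unilateral deviation.
(Monitor, Monitor, Harden): Defender can switch to Decoy (8 → 9). Not NE.
(Monitor, Monitor, Ignore): Defender can switch to Decoy (0 → 4). Not NE.
(Monitor, Decoy, Harden): Auditor can switch to Ignore (4 → 9). Not NE.
(Monitor, Decoy, Ignore): Attacker can switch to Monitor (0 → 8). Not NE.
(Monitor, Harden, Harden): Attacker can switch to Monitor (3 → 7). Not NE.
(Monitor, Harden, Ignore): Attacker can switch to Monitor (7 → 8). Not NE.
(The remaining 6 profiles each have a profitable deviation by the same check.)

This game has no pure Nash equilibrium.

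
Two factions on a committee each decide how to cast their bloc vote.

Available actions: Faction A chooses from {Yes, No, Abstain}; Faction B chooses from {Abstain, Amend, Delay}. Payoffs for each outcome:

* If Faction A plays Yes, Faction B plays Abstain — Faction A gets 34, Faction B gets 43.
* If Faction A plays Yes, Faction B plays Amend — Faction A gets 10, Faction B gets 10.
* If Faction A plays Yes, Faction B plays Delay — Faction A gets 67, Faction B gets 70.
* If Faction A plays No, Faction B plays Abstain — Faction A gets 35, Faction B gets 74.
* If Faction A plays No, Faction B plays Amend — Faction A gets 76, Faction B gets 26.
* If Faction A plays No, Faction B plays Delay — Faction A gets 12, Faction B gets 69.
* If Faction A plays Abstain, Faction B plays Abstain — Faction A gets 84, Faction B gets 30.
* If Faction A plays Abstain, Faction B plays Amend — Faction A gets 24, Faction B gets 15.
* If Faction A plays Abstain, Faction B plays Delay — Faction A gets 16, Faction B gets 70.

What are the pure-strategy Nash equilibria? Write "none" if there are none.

(Yes, Delay)

Faction A against Abstain: payoffs 34, 35, 84 → best response Abstain.
Faction A against Amend: payoffs 10, 76, 24 → best response No.
Faction A against Delay: payoffs 67, 12, 16 → best response Yes.
Faction B against Yes: payoffs 43, 10, 70 → best response Delay.
Faction B against No: payoffs 74, 26, 69 → best response Abstain.
Faction B against Abstain: payoffs 30, 15, 70 → best response Delay.
Mutual best responses: (Yes, Delay).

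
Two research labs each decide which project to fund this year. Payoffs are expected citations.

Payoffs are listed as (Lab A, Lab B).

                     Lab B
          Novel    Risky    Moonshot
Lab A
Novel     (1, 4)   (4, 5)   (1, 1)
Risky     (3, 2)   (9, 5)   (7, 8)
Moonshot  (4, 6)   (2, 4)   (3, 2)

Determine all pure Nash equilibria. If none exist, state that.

(Novel, Novel): Lab A can switch to Risky (1 → 3). Not NE.
(Novel, Risky): Lab A can switch to Risky (4 → 9). Not NE.
(Novel, Moonshot): Lab A can switch to Risky (1 → 7). Not NE.
(Risky, Novel): Lab A can switch to Moonshot (3 → 4). Not NE.
(Risky, Risky): Lab B can switch to Moonshot (5 → 8). Not NE.
(Risky, Moonshot): Lab A gets 7, best alternative 3; Lab B gets 8, best alternative 5. No profitable deviation — NE.
(Moonshot, Novel): Lab A gets 4, best alternative 3; Lab B gets 6, best alternative 4. No profitable deviation — NE.
(Moonshot, Risky): Lab A can switch to Novel (2 → 4). Not NE.
(Moonshot, Moonshot): Lab A can switch to Risky (3 → 7). Not NE.

(Risky, Moonshot); (Moonshot, Novel)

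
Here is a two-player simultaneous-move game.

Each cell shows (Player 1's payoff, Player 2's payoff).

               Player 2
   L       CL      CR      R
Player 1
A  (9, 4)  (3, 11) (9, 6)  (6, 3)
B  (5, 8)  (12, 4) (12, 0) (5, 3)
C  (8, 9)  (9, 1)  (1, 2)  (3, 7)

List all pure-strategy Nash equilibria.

This game has no pure Nash equilibrium.

Mark each player's best response to every combination of opponents' strategies; a profile where every player is best-responding is a pure Nash equilibrium.
Player 1 against L: payoffs 9, 5, 8 → best response A.
Player 1 against CL: payoffs 3, 12, 9 → best response B.
Player 1 against CR: payoffs 9, 12, 1 → best response B.
Player 1 against R: payoffs 6, 5, 3 → best response A.
Player 2 against A: payoffs 4, 11, 6, 3 → best response CL.
Player 2 against B: payoffs 8, 4, 0, 3 → best response L.
Player 2 against C: payoffs 9, 1, 2, 7 → best response L.
No profile is a mutual best response for all players.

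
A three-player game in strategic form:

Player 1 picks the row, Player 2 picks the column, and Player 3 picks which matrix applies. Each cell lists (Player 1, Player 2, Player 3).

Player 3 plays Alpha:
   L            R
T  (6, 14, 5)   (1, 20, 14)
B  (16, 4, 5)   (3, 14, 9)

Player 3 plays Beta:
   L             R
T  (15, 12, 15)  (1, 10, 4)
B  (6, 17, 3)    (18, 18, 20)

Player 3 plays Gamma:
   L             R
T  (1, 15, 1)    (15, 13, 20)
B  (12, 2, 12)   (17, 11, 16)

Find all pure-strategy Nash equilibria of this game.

The pure Nash equilibria are (T, L, Beta), (B, R, Beta).

For each player, find the best response to each opponent profile; mutual best responses are the pure NE.
Player 1 against (L, Alpha): payoffs 6, 16 → best response B.
Player 1 against (L, Beta): payoffs 15, 6 → best response T.
Player 1 against (L, Gamma): payoffs 1, 12 → best response B.
Player 1 against (R, Alpha): payoffs 1, 3 → best response B.
Player 1 against (R, Beta): payoffs 1, 18 → best response B.
Player 1 against (R, Gamma): payoffs 15, 17 → best response B.
Player 2 against (T, Alpha): payoffs 14, 20 → best response R.
Player 2 against (T, Beta): payoffs 12, 10 → best response L.
Player 2 against (T, Gamma): payoffs 15, 13 → best response L.
Player 2 against (B, Alpha): payoffs 4, 14 → best response R.
Player 2 against (B, Beta): payoffs 17, 18 → best response R.
Player 2 against (B, Gamma): payoffs 2, 11 → best response R.
Player 3 against (T, L): payoffs 5, 15, 1 → best response Beta.
Player 3 against (T, R): payoffs 14, 4, 20 → best response Gamma.
Player 3 against (B, L): payoffs 5, 3, 12 → best response Gamma.
Player 3 against (B, R): payoffs 9, 20, 16 → best response Beta.
Mutual best responses: (T, L, Beta); (B, R, Beta).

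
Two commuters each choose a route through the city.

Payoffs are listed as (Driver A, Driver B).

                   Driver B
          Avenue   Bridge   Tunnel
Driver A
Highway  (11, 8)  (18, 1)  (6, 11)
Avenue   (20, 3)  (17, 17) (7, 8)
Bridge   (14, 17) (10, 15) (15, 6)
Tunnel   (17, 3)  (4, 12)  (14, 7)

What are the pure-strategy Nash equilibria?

This game has no pure Nash equilibrium.

Mark each player's best response to every combination of opponents' strategies; a profile where every player is best-responding is a pure Nash equilibrium.
Driver A against Avenue: payoffs 11, 20, 14, 17 → best response Avenue.
Driver A against Bridge: payoffs 18, 17, 10, 4 → best response Highway.
Driver A against Tunnel: payoffs 6, 7, 15, 14 → best response Bridge.
Driver B against Highway: payoffs 8, 1, 11 → best response Tunnel.
Driver B against Avenue: payoffs 3, 17, 8 → best response Bridge.
Driver B against Bridge: payoffs 17, 15, 6 → best response Avenue.
Driver B against Tunnel: payoffs 3, 12, 7 → best response Bridge.
No profile is a mutual best response for all players.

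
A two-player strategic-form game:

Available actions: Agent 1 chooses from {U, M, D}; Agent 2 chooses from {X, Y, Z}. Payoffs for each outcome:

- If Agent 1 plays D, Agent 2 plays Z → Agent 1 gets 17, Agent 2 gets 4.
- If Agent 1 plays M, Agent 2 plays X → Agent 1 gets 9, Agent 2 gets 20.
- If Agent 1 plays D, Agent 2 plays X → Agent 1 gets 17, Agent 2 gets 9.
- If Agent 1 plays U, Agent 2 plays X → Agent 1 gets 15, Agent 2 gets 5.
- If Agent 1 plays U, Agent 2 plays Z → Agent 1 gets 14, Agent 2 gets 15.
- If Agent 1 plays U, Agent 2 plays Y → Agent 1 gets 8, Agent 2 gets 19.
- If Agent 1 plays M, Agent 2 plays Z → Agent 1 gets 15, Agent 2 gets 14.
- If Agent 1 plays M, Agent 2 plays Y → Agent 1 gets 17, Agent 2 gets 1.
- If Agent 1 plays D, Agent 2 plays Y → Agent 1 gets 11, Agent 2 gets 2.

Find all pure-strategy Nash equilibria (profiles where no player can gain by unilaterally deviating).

The unique pure-strategy Nash equilibrium is (D, X).

Check each profile: it is a Nash equilibrium iff no player can strictly gain by switching unilaterally.
(U, X): Agent 1 can switch to D (15 → 17). Not NE.
(U, Y): Agent 1 can switch to M (8 → 17). Not NE.
(U, Z): Agent 1 can switch to M (14 → 15). Not NE.
(M, X): Agent 1 can switch to U (9 → 15). Not NE.
(M, Y): Agent 2 can switch to X (1 → 20). Not NE.
(M, Z): Agent 1 can switch to D (15 → 17). Not NE.
(D, X): Agent 1 gets 17, best alternative 15; Agent 2 gets 9, best alternative 4. No profitable deviation — NE.
(D, Y): Agent 1 can switch to M (11 → 17). Not NE.
(D, Z): Agent 2 can switch to X (4 → 9). Not NE.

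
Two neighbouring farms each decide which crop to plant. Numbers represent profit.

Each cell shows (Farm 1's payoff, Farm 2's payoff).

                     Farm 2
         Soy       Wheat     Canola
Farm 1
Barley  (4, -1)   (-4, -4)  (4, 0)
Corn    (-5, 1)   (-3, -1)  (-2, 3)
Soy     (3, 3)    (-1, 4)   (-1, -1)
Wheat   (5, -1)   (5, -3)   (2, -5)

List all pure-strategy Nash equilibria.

(Barley, Soy): Farm 1 can switch to Wheat (4 → 5). Not NE.
(Barley, Wheat): Farm 1 can switch to Corn (-4 → -3). Not NE.
(Barley, Canola): Farm 1 gets 4, best alternative 2; Farm 2 gets 0, best alternative -1. No profitable deviation — NE.
(Corn, Soy): Farm 1 can switch to Barley (-5 → 4). Not NE.
(Corn, Wheat): Farm 1 can switch to Soy (-3 → -1). Not NE.
(Corn, Canola): Farm 1 can switch to Barley (-2 → 4). Not NE.
(Soy, Soy): Farm 1 can switch to Barley (3 → 4). Not NE.
(Soy, Wheat): Farm 1 can switch to Wheat (-1 → 5). Not NE.
(Soy, Canola): Farm 1 can switch to Barley (-1 → 4). Not NE.
(Wheat, Soy): Farm 1 gets 5, best alternative 4; Farm 2 gets -1, best alternative -3. No profitable deviation — NE.
(Wheat, Wheat): Farm 2 can switch to Soy (-3 → -1). Not NE.
(Wheat, Canola): Farm 1 can switch to Barley (2 → 4). Not NE.

Pure-strategy Nash equilibria: (Barley, Canola), (Wheat, Soy)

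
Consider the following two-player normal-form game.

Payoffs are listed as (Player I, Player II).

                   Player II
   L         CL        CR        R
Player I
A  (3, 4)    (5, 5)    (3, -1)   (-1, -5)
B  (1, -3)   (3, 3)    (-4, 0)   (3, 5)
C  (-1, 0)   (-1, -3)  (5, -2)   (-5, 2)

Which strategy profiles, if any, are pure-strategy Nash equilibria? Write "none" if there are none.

For each strategy profile, look for a profitable unilateral deviation.
(A, L): Player II can switch to CL (4 → 5). Not NE.
(A, CL): Player I gets 5, best alternative 3; Player II gets 5, best alternative 4. No profitable deviation — NE.
(A, CR): Player I can switch to C (3 → 5). Not NE.
(A, R): Player I can switch to B (-1 → 3). Not NE.
(B, L): Player I can switch to A (1 → 3). Not NE.
(B, CL): Player I can switch to A (3 → 5). Not NE.
(B, CR): Player I can switch to A (-4 → 3). Not NE.
(B, R): Player I gets 3, best alternative -1; Player II gets 5, best alternative 3. No profitable deviation — NE.
(C, L): Player I can switch to A (-1 → 3). Not NE.
(C, CL): Player I can switch to A (-1 → 5). Not NE.
(The remaining 2 profiles each have a profitable deviation by the same check.)

The pure Nash equilibria are (A, CL) and (B, R).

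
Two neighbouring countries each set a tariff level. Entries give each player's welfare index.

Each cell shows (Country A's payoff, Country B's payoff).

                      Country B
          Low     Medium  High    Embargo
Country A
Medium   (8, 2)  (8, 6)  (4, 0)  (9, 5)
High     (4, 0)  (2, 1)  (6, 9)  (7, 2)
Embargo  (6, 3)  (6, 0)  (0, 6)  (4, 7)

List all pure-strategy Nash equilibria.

For each strategy profile, look for a profitable unilateral deviation.
(Medium, Low): Country B can switch to Medium (2 → 6). Not NE.
(Medium, Medium): Country A gets 8, best alternative 6; Country B gets 6, best alternative 5. No profitable deviation — NE.
(Medium, High): Country A can switch to High (4 → 6). Not NE.
(Medium, Embargo): Country B can switch to Medium (5 → 6). Not NE.
(High, Low): Country A can switch to Medium (4 → 8). Not NE.
(High, Medium): Country A can switch to Medium (2 → 8). Not NE.
(High, High): Country A gets 6, best alternative 4; Country B gets 9, best alternative 2. No profitable deviation — NE.
(High, Embargo): Country A can switch to Medium (7 → 9). Not NE.
(Embargo, Low): Country A can switch to Medium (6 → 8). Not NE.
(Embargo, Medium): Country A can switch to Medium (6 → 8). Not NE.
(Embargo, High): Country A can switch to Medium (0 → 4). Not NE.
(Embargo, Embargo): Country A can switch to Medium (4 → 9). Not NE.

The pure Nash equilibria are (Medium, Medium) and (High, High).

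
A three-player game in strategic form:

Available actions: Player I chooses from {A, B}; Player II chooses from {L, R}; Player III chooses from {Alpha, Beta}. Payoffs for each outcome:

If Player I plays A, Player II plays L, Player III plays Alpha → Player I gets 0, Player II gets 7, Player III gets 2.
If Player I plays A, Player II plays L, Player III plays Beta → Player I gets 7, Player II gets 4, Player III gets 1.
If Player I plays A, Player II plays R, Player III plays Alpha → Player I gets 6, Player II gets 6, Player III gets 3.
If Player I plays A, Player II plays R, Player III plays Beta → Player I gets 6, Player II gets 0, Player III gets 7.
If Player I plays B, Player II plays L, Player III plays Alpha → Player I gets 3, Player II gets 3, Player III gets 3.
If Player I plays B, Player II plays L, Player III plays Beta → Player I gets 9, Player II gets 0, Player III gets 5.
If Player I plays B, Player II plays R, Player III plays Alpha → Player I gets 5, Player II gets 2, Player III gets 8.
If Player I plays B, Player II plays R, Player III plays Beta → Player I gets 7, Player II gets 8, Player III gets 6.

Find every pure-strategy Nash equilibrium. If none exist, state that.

This game has no pure Nash equilibrium.

Check each profile: it is a Nash equilibrium iff no player can strictly gain by switching unilaterally.
(A, L, Alpha): Player I can switch to B (0 → 3). Not NE.
(A, L, Beta): Player I can switch to B (7 → 9). Not NE.
(A, R, Alpha): Player II can switch to L (6 → 7). Not NE.
(A, R, Beta): Player I can switch to B (6 → 7). Not NE.
(B, L, Alpha): Player III can switch to Beta (3 → 5). Not NE.
(B, L, Beta): Player II can switch to R (0 → 8). Not NE.
(B, R, Alpha): Player I can switch to A (5 → 6). Not NE.
(B, R, Beta): Player III can switch to Alpha (6 → 8). Not NE.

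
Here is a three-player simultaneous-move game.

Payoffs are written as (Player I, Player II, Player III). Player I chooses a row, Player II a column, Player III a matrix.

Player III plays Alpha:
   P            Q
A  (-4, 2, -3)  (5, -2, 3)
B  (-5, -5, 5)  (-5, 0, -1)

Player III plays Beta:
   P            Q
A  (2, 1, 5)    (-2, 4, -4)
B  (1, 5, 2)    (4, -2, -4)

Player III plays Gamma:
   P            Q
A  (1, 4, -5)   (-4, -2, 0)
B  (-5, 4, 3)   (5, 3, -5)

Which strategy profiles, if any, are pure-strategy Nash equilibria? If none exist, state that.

Player I against (P, Alpha): payoffs -4, -5 → best response A.
Player I against (P, Beta): payoffs 2, 1 → best response A.
Player I against (P, Gamma): payoffs 1, -5 → best response A.
Player I against (Q, Alpha): payoffs 5, -5 → best response A.
Player I against (Q, Beta): payoffs -2, 4 → best response B.
Player I against (Q, Gamma): payoffs -4, 5 → best response B.
Player II against (A, Alpha): payoffs 2, -2 → best response P.
Player II against (A, Beta): payoffs 1, 4 → best response Q.
Player II against (A, Gamma): payoffs 4, -2 → best response P.
Player II against (B, Alpha): payoffs -5, 0 → best response Q.
Player II against (B, Beta): payoffs 5, -2 → best response P.
Player II against (B, Gamma): payoffs 4, 3 → best response P.
Player III against (A, P): payoffs -3, 5, -5 → best response Beta.
Player III against (A, Q): payoffs 3, -4, 0 → best response Alpha.
Player III against (B, P): payoffs 5, 2, 3 → best response Alpha.
Player III against (B, Q): payoffs -1, -4, -5 → best response Alpha.
No profile is a mutual best response for all players.

This game has no pure Nash equilibrium.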